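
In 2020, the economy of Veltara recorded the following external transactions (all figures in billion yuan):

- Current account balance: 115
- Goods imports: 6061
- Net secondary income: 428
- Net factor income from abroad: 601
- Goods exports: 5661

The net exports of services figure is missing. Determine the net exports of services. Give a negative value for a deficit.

-514

Current account = goods balance + services balance + net primary income + net secondary income
Sum of the known components = 629
Net exports of services = CA - (known components) = 115 - 629 = -514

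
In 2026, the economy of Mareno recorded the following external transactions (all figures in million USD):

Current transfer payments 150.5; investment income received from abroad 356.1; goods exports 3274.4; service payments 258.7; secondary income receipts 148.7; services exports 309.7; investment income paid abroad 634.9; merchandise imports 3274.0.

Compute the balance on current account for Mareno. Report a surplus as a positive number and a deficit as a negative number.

-229.2

Goods balance = 3274.4 - 3274.0 = 0.4
Services balance = 309.7 - 258.7 = 51.0
Trade balance (goods + services) = 0.4 + 51.0 = 51.4
Net primary income = 356.1 - 634.9 = -278.8
Net secondary income = 148.7 - 150.5 = -1.8
Current account = 51.4 + (-278.8) + (-1.8) = -229.2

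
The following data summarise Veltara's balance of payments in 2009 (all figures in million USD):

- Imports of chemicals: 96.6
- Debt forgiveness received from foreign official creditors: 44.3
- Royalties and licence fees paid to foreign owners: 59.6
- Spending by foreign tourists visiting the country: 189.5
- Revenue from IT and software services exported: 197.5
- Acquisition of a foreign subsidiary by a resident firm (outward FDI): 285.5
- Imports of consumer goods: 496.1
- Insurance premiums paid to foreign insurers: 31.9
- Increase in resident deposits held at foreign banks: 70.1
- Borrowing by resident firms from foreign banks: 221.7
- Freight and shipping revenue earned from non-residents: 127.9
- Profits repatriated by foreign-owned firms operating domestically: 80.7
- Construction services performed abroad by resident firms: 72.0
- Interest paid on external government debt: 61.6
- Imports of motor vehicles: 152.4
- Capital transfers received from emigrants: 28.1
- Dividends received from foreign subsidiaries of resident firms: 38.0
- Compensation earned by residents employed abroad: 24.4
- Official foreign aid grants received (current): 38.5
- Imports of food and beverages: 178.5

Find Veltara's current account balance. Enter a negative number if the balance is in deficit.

Goods: -96.6 - 496.1 - 178.5 - 152.4 = -923.6
Services: 197.5 + 127.9 - 59.6 + 189.5 + 72.0 - 31.9 = 495.4
Primary income: -80.7 + 24.4 + 38.0 - 61.6 = -79.9
Secondary income: 38.5
Current account = (-923.6) + 495.4 + (-79.9) + 38.5 = -469.6
(Excluded from the current account — capital account: debt forgiveness received from foreign official creditors 44.3, capital transfers received from emigrants 28.1; financial account: acquisition of a foreign subsidiary by a resident firm (outward FDI) 285.5, increase in resident deposits held at foreign banks 70.1, borrowing by resident firms from foreign banks 221.7.)

-469.6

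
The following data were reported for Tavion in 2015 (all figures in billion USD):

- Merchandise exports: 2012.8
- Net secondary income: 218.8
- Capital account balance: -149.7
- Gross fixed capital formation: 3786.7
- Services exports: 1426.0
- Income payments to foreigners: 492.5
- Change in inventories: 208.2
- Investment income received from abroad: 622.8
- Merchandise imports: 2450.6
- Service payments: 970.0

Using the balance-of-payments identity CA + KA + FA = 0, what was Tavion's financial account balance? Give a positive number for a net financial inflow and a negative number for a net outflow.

Goods balance = 2012.8 - 2450.6 = -437.8
Services balance = 1426.0 - 970.0 = 456.0
Trade balance (goods + services) = -437.8 + 456.0 = 18.2
Net primary income = 622.8 - 492.5 = 130.3
Net secondary income = 218.8
Current account = 18.2 + 130.3 + 218.8 = 367.3
Financial account = -(367.3 + (-149.7)) = -217.6

-217.6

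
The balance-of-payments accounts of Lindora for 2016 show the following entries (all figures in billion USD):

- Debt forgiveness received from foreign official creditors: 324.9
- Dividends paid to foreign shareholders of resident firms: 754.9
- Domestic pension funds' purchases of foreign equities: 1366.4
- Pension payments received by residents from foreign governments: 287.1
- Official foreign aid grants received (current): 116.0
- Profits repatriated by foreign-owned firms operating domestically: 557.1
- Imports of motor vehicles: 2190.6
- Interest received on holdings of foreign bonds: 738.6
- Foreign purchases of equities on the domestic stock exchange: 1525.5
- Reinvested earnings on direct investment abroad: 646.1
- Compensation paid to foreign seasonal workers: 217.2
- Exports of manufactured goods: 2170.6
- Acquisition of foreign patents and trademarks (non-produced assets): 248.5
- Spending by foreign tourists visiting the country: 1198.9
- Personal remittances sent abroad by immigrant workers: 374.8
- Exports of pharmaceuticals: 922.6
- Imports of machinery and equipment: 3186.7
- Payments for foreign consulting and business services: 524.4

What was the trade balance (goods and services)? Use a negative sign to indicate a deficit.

Goods: 922.6 - 3186.7 - 2190.6 + 2170.6 = -2284.1
Services: -524.4 + 1198.9 = 674.5
Trade balance = -2284.1 + 674.5 = -1609.6
(Excluded from the trade balance — capital account: debt forgiveness received from foreign official creditors 324.9, acquisition of foreign patents and trademarks (non-produced assets) 248.5; primary income: dividends paid to foreign shareholders of resident firms 754.9, profits repatriated by foreign-owned firms operating domestically 557.1, interest received on holdings of foreign bonds 738.6, reinvested earnings on direct investment abroad 646.1, compensation paid to foreign seasonal workers 217.2; financial account: domestic pension funds' purchases of foreign equities 1366.4, foreign purchases of equities on the domestic stock exchange 1525.5; secondary income: pension payments received by residents from foreign governments 287.1, official foreign aid grants received (current) 116.0, personal remittances sent abroad by immigrant workers 374.8.)

-1609.6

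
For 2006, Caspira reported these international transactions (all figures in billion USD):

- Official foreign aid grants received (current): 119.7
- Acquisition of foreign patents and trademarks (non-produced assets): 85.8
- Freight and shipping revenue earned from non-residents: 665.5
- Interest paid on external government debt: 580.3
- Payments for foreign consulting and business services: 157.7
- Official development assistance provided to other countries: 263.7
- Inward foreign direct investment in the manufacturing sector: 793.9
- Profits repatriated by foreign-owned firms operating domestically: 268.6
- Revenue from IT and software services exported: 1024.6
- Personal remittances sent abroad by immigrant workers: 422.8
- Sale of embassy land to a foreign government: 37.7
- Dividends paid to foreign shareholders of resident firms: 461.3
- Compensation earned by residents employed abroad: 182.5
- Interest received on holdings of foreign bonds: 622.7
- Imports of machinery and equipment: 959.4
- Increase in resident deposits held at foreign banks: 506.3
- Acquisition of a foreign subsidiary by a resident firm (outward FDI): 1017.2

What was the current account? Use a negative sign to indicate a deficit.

Goods: -959.4
Services: -157.7 + 665.5 + 1024.6 = 1532.4
Primary income: 182.5 - 580.3 - 268.6 + 622.7 - 461.3 = -505.0
Secondary income: 119.7 - 263.7 - 422.8 = -566.8
Current account = (-959.4) + 1532.4 + (-505.0) + (-566.8) = -498.8
(Excluded from the current account — capital account: acquisition of foreign patents and trademarks (non-produced assets) 85.8, sale of embassy land to a foreign government 37.7; financial account: inward foreign direct investment in the manufacturing sector 793.9, increase in resident deposits held at foreign banks 506.3, acquisition of a foreign subsidiary by a resident firm (outward FDI) 1017.2.)

-498.8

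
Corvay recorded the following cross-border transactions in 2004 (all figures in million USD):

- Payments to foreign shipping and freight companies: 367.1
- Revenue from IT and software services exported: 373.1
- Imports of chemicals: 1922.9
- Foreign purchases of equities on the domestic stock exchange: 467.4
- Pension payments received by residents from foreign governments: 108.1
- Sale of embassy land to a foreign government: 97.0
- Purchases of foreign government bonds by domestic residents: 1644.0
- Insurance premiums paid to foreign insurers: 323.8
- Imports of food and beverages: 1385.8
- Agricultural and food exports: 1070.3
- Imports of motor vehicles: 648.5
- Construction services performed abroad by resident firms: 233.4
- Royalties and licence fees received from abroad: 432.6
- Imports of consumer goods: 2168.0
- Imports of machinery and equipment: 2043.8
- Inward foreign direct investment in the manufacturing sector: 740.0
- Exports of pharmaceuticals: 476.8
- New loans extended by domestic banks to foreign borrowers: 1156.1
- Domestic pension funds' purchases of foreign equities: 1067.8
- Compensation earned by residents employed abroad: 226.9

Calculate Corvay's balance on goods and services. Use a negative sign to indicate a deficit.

Goods: -648.5 - 2168.0 - 2043.8 + 476.8 - 1922.9 + 1070.3 - 1385.8 = -6621.9
Services: 432.6 + 233.4 + 373.1 - 367.1 - 323.8 = 348.2
Trade balance = -6621.9 + 348.2 = -6273.7
(Excluded from the trade balance — financial account: foreign purchases of equities on the domestic stock exchange 467.4, purchases of foreign government bonds by domestic residents 1644.0, inward foreign direct investment in the manufacturing sector 740.0, new loans extended by domestic banks to foreign borrowers 1156.1, domestic pension funds' purchases of foreign equities 1067.8; secondary income: pension payments received by residents from foreign governments 108.1; capital account: sale of embassy land to a foreign government 97.0; primary income: compensation earned by residents employed abroad 226.9.)

-6273.7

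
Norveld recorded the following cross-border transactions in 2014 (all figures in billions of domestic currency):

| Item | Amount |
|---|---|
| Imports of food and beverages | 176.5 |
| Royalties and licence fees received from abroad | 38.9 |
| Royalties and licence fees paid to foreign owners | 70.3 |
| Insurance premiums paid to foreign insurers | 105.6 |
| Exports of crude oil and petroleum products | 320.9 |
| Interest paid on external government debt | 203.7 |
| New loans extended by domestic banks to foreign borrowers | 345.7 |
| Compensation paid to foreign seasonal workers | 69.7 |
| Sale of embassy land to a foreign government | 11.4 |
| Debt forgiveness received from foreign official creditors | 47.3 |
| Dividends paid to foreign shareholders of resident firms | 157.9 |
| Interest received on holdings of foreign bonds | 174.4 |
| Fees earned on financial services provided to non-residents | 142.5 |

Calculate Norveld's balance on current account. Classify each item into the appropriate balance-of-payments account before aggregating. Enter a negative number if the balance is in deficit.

-107.0

Goods: 320.9 - 176.5 = 144.4
Services: 38.9 + 142.5 - 70.3 - 105.6 = 5.5
Primary income: 174.4 - 203.7 - 157.9 - 69.7 = -256.9
Current account = 144.4 + 5.5 + (-256.9) = -107.0
(Excluded from the current account — financial account: new loans extended by domestic banks to foreign borrowers 345.7; capital account: sale of embassy land to a foreign government 11.4, debt forgiveness received from foreign official creditors 47.3.)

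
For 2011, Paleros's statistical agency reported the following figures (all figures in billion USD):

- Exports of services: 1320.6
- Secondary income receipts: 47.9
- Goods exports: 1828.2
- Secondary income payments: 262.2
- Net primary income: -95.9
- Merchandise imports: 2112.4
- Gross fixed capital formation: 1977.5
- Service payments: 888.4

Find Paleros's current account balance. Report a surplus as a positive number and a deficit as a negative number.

-162.2

Goods balance = 1828.2 - 2112.4 = -284.2
Services balance = 1320.6 - 888.4 = 432.2
Trade balance (goods + services) = -284.2 + 432.2 = 148.0
Net primary income = -95.9
Net secondary income = 47.9 - 262.2 = -214.3
Current account = 148.0 + (-95.9) + (-214.3) = -162.2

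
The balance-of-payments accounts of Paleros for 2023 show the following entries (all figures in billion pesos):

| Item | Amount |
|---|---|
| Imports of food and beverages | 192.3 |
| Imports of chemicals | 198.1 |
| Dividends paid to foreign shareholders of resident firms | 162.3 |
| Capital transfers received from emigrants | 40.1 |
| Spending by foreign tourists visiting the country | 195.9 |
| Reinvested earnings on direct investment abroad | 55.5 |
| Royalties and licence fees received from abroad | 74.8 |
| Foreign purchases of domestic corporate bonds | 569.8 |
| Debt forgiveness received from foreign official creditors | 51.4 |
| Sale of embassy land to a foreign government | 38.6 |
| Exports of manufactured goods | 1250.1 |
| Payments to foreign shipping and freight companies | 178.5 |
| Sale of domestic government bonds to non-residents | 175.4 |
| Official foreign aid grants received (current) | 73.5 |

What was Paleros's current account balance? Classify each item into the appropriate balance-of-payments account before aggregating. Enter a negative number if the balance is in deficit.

Goods: -192.3 + 1250.1 - 198.1 = 859.7
Services: -178.5 + 74.8 + 195.9 = 92.2
Primary income: -162.3 + 55.5 = -106.8
Secondary income: 73.5
Current account = 859.7 + 92.2 + (-106.8) + 73.5 = 918.6
(Excluded from the current account — capital account: capital transfers received from emigrants 40.1, debt forgiveness received from foreign official creditors 51.4, sale of embassy land to a foreign government 38.6; financial account: foreign purchases of domestic corporate bonds 569.8, sale of domestic government bonds to non-residents 175.4.)

918.6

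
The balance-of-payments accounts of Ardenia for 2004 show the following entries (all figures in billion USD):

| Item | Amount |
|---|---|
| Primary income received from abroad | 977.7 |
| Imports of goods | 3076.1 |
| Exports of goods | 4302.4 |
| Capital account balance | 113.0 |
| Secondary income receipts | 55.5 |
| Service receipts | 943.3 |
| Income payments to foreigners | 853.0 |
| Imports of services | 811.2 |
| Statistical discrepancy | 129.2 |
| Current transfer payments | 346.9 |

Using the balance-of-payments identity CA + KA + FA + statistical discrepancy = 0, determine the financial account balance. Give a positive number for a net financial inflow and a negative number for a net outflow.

Goods balance = 4302.4 - 3076.1 = 1226.3
Services balance = 943.3 - 811.2 = 132.1
Trade balance (goods + services) = 1226.3 + 132.1 = 1358.4
Net primary income = 977.7 - 853.0 = 124.7
Net secondary income = 55.5 - 346.9 = -291.4
Current account = 1358.4 + 124.7 + (-291.4) = 1191.7
Financial account = -(1191.7 + 113.0 + 129.2) = -1433.9

-1433.9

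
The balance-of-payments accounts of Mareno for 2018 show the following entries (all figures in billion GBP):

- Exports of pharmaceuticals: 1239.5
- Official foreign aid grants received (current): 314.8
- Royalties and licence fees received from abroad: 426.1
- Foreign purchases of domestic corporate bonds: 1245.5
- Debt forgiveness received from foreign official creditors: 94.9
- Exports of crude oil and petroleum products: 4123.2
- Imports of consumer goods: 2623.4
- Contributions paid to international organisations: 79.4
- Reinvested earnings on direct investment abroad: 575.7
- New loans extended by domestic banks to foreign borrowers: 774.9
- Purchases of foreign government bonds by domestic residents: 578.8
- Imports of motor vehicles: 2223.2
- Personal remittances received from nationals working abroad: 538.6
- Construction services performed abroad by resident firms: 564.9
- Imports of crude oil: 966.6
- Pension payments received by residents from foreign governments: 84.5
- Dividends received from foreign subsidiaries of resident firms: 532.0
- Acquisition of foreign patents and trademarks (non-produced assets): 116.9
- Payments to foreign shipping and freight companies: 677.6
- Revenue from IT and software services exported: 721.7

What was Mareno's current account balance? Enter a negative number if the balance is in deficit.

2550.8

Goods: -2623.4 + 1239.5 - 2223.2 - 966.6 + 4123.2 = -450.5
Services: -677.6 + 426.1 + 564.9 + 721.7 = 1035.1
Primary income: 532.0 + 575.7 = 1107.7
Secondary income: -79.4 + 538.6 + 84.5 + 314.8 = 858.5
Current account = (-450.5) + 1035.1 + 1107.7 + 858.5 = 2550.8
(Excluded from the current account — financial account: foreign purchases of domestic corporate bonds 1245.5, new loans extended by domestic banks to foreign borrowers 774.9, purchases of foreign government bonds by domestic residents 578.8; capital account: debt forgiveness received from foreign official creditors 94.9, acquisition of foreign patents and trademarks (non-produced assets) 116.9.)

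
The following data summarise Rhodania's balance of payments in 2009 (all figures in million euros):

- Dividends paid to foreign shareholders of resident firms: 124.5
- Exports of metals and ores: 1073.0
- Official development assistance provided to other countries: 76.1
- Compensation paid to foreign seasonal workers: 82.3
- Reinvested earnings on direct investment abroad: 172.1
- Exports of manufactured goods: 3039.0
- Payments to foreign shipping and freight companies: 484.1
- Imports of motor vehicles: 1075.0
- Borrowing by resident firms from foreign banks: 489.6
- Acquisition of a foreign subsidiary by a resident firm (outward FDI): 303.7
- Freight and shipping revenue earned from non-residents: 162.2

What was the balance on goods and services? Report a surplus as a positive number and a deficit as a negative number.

Goods: 3039.0 + 1073.0 - 1075.0 = 3037.0
Services: -484.1 + 162.2 = -321.9
Trade balance = 3037.0 + (-321.9) = 2715.1
(Excluded from the trade balance — primary income: dividends paid to foreign shareholders of resident firms 124.5, compensation paid to foreign seasonal workers 82.3, reinvested earnings on direct investment abroad 172.1; secondary income: official development assistance provided to other countries 76.1; financial account: borrowing by resident firms from foreign banks 489.6, acquisition of a foreign subsidiary by a resident firm (outward FDI) 303.7.)

2715.1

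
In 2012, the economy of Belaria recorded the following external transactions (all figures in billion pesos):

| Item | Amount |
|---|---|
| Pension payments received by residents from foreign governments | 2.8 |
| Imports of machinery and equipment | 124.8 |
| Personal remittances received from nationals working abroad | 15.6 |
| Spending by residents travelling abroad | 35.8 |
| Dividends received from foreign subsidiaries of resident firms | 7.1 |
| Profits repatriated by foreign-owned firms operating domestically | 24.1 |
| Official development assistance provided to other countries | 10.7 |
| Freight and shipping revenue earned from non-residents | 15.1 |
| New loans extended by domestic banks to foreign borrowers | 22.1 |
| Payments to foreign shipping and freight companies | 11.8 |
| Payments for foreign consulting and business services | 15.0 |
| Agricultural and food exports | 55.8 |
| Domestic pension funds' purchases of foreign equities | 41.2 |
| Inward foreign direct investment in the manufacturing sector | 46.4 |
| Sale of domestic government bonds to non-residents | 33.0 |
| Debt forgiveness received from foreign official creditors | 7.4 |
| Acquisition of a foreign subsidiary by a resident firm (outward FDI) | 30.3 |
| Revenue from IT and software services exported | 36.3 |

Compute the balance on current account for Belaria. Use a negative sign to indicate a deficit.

-89.5

Goods: 55.8 - 124.8 = -69.0
Services: -11.8 + 15.1 + 36.3 - 15.0 - 35.8 = -11.2
Primary income: 7.1 - 24.1 = -17.0
Secondary income: 2.8 + 15.6 - 10.7 = 7.7
Current account = (-69.0) + (-11.2) + (-17.0) + 7.7 = -89.5
(Excluded from the current account — financial account: new loans extended by domestic banks to foreign borrowers 22.1, domestic pension funds' purchases of foreign equities 41.2, inward foreign direct investment in the manufacturing sector 46.4, sale of domestic government bonds to non-residents 33.0, acquisition of a foreign subsidiary by a resident firm (outward FDI) 30.3; capital account: debt forgiveness received from foreign official creditors 7.4.)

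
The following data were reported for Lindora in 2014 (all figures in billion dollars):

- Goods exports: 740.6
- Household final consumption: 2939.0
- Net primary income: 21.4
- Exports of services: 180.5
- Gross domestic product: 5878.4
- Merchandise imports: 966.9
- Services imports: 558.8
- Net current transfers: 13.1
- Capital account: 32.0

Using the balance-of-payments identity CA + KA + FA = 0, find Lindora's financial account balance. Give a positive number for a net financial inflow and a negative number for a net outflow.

538.1

Goods balance = 740.6 - 966.9 = -226.3
Services balance = 180.5 - 558.8 = -378.3
Trade balance (goods + services) = -226.3 + (-378.3) = -604.6
Net primary income = 21.4
Net secondary income = 13.1
Current account = -604.6 + 21.4 + 13.1 = -570.1
Financial account = -(-570.1 + 32.0) = 538.1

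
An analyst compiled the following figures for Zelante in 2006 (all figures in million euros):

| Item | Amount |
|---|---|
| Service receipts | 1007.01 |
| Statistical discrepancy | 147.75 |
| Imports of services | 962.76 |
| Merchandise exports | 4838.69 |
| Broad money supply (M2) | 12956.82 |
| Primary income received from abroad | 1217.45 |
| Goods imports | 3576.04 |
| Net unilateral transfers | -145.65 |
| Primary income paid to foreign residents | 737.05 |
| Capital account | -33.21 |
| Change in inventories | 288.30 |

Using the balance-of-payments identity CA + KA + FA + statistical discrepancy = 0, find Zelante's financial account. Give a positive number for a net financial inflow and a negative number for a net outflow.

Goods balance = 4838.69 - 3576.04 = 1262.65
Services balance = 1007.01 - 962.76 = 44.25
Trade balance (goods + services) = 1262.65 + 44.25 = 1306.90
Net primary income = 1217.45 - 737.05 = 480.40
Net secondary income = -145.65
Current account = 1306.90 + 480.40 + (-145.65) = 1641.65
Financial account = -(1641.65 + (-33.21) + 147.75) = -1756.19

-1756.19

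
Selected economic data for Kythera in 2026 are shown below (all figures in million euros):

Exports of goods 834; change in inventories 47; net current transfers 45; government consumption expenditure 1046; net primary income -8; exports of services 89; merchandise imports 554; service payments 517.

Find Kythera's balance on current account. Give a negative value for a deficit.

Goods balance = 834 - 554 = 280
Services balance = 89 - 517 = -428
Trade balance (goods + services) = 280 + (-428) = -148
Net primary income = -8
Net secondary income = 45
Current account = -148 + (-8) + 45 = -111

-111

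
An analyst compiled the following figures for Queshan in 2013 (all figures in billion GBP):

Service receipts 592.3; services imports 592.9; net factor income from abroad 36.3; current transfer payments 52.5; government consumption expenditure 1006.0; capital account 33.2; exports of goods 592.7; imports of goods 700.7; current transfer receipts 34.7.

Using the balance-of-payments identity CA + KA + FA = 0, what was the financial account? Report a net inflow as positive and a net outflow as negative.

Goods balance = 592.7 - 700.7 = -108.0
Services balance = 592.3 - 592.9 = -0.6
Trade balance (goods + services) = -108.0 + (-0.6) = -108.6
Net primary income = 36.3
Net secondary income = 34.7 - 52.5 = -17.8
Current account = -108.6 + 36.3 + (-17.8) = -90.1
Financial account = -(-90.1 + 33.2) = 56.9

56.9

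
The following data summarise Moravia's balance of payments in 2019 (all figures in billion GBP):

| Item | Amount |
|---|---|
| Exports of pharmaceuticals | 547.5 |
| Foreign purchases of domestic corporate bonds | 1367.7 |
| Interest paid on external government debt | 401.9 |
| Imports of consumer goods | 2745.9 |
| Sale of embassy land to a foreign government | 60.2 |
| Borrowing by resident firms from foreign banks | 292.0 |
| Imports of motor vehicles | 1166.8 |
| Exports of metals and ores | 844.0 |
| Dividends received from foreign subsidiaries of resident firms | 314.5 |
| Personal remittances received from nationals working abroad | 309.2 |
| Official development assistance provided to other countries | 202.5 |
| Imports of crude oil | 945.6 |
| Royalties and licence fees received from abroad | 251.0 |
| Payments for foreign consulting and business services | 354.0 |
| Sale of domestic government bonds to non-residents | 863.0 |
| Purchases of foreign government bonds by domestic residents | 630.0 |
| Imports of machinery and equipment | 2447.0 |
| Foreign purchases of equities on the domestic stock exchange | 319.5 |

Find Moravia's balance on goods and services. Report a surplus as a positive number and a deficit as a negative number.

-6016.8

Goods: 844.0 + 547.5 - 1166.8 - 2447.0 - 2745.9 - 945.6 = -5913.8
Services: 251.0 - 354.0 = -103.0
Trade balance = -5913.8 + (-103.0) = -6016.8
(Excluded from the trade balance — financial account: foreign purchases of domestic corporate bonds 1367.7, borrowing by resident firms from foreign banks 292.0, sale of domestic government bonds to non-residents 863.0, purchases of foreign government bonds by domestic residents 630.0, foreign purchases of equities on the domestic stock exchange 319.5; primary income: interest paid on external government debt 401.9, dividends received from foreign subsidiaries of resident firms 314.5; capital account: sale of embassy land to a foreign government 60.2; secondary income: personal remittances received from nationals working abroad 309.2, official development assistance provided to other countries 202.5.)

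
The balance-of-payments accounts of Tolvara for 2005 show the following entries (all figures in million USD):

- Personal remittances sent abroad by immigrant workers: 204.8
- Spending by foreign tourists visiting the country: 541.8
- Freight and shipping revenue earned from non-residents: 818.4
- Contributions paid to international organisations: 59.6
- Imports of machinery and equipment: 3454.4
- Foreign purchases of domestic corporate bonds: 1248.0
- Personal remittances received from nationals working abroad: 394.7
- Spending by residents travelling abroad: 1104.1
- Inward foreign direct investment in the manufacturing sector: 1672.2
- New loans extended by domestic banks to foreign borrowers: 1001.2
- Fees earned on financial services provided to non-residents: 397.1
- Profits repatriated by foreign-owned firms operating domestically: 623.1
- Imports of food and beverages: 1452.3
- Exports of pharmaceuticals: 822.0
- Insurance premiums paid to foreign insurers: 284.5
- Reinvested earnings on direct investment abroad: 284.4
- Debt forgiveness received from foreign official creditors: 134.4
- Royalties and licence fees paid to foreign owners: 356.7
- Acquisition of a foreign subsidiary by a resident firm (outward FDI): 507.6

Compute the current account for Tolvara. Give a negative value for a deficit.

Goods: -3454.4 + 822.0 - 1452.3 = -4084.7
Services: -356.7 - 284.5 + 818.4 + 397.1 - 1104.1 + 541.8 = 12.0
Primary income: -623.1 + 284.4 = -338.7
Secondary income: -204.8 + 394.7 - 59.6 = 130.3
Current account = (-4084.7) + 12.0 + (-338.7) + 130.3 = -4281.1
(Excluded from the current account — financial account: foreign purchases of domestic corporate bonds 1248.0, inward foreign direct investment in the manufacturing sector 1672.2, new loans extended by domestic banks to foreign borrowers 1001.2, acquisition of a foreign subsidiary by a resident firm (outward FDI) 507.6; capital account: debt forgiveness received from foreign official creditors 134.4.)

-4281.1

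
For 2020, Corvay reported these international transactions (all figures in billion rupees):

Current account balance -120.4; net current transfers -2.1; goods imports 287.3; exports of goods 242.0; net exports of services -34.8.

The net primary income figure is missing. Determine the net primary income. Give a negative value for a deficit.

Current account = goods balance + services balance + net primary income + net secondary income
Sum of the known components = -82.2
Net primary income = CA - (known components) = -120.4 - (-82.2) = -38.2

-38.2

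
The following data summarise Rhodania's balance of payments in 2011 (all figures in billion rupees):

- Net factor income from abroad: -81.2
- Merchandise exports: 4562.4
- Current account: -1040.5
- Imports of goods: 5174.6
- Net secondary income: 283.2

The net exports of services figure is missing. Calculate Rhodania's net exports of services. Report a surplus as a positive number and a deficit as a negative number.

Current account = goods balance + services balance + net primary income + net secondary income
Sum of the known components = -410.2
Net exports of services = CA - (known components) = -1040.5 - (-410.2) = -630.3

-630.3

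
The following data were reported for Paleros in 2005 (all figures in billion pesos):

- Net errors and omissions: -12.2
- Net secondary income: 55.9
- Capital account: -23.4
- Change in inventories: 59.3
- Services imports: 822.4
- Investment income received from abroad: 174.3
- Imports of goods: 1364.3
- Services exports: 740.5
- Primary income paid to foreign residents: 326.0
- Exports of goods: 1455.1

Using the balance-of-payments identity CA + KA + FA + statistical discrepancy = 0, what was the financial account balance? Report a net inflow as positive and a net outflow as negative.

Goods balance = 1455.1 - 1364.3 = 90.8
Services balance = 740.5 - 822.4 = -81.9
Trade balance (goods + services) = 90.8 + (-81.9) = 8.9
Net primary income = 174.3 - 326.0 = -151.7
Net secondary income = 55.9
Current account = 8.9 + (-151.7) + 55.9 = -86.9
Financial account = -(-86.9 + (-23.4) + (-12.2)) = 122.5

122.5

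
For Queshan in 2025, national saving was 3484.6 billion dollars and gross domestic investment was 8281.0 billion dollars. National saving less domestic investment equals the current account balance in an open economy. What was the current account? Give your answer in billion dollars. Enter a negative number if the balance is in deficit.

-4796.4

S - I = CA (net lending to the rest of the world).
CA = S - I = 3484.6 - 8281.0 = -4796.4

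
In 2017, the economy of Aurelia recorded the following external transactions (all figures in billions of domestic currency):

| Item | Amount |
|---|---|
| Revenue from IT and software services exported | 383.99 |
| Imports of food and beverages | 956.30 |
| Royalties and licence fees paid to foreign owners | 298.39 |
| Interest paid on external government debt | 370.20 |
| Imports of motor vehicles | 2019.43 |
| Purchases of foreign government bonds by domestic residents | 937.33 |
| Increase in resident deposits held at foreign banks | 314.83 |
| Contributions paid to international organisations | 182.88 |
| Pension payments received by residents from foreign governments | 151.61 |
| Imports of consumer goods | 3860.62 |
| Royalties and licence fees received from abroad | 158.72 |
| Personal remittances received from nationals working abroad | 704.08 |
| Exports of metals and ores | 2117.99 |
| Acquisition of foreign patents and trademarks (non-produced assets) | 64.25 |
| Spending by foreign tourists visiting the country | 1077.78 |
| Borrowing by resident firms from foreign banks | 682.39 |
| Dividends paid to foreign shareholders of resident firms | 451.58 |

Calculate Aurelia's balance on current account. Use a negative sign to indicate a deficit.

Goods: -3860.62 - 956.30 - 2019.43 + 2117.99 = -4718.36
Services: 158.72 + 1077.78 - 298.39 + 383.99 = 1322.10
Primary income: -370.20 - 451.58 = -821.78
Secondary income: 151.61 + 704.08 - 182.88 = 672.81
Current account = (-4718.36) + 1322.10 + (-821.78) + 672.81 = -3545.23
(Excluded from the current account — financial account: purchases of foreign government bonds by domestic residents 937.33, increase in resident deposits held at foreign banks 314.83, borrowing by resident firms from foreign banks 682.39; capital account: acquisition of foreign patents and trademarks (non-produced assets) 64.25.)

-3545.23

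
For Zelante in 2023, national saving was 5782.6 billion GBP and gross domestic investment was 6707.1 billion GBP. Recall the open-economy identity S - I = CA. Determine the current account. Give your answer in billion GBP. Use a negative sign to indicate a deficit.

-924.5

S - I = CA (net lending to the rest of the world).
CA = S - I = 5782.6 - 6707.1 = -924.5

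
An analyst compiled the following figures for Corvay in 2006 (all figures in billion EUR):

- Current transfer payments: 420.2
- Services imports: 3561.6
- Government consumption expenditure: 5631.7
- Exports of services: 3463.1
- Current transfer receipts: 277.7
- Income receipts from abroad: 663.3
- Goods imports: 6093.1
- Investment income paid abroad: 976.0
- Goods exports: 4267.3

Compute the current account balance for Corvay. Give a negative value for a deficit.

-2379.5

Goods balance = 4267.3 - 6093.1 = -1825.8
Services balance = 3463.1 - 3561.6 = -98.5
Trade balance (goods + services) = -1825.8 + (-98.5) = -1924.3
Net primary income = 663.3 - 976.0 = -312.7
Net secondary income = 277.7 - 420.2 = -142.5
Current account = -1924.3 + (-312.7) + (-142.5) = -2379.5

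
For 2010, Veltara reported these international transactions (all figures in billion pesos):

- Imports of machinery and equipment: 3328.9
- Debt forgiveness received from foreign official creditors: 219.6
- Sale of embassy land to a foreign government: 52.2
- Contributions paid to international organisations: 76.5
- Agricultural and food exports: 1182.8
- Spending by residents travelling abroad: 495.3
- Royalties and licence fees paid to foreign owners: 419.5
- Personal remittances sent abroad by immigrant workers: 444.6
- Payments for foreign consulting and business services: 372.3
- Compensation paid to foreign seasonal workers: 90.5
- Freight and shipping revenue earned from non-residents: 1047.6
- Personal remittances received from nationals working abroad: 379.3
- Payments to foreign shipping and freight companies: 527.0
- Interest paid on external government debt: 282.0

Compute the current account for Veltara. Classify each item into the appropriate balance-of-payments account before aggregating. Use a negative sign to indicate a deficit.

Goods: 1182.8 - 3328.9 = -2146.1
Services: -419.5 + 1047.6 - 527.0 - 495.3 - 372.3 = -766.5
Primary income: -90.5 - 282.0 = -372.5
Secondary income: 379.3 - 444.6 - 76.5 = -141.8
Current account = (-2146.1) + (-766.5) + (-372.5) + (-141.8) = -3426.9
(Excluded from the current account — capital account: debt forgiveness received from foreign official creditors 219.6, sale of embassy land to a foreign government 52.2.)

-3426.9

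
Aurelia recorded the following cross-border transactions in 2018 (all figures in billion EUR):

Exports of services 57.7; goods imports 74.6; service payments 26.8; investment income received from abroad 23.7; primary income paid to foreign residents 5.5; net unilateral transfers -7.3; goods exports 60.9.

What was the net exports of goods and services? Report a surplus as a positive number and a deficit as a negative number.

Goods balance = 60.9 - 74.6 = -13.7
Services balance = 57.7 - 26.8 = 30.9
Trade balance (goods + services) = -13.7 + 30.9 = 17.2

17.2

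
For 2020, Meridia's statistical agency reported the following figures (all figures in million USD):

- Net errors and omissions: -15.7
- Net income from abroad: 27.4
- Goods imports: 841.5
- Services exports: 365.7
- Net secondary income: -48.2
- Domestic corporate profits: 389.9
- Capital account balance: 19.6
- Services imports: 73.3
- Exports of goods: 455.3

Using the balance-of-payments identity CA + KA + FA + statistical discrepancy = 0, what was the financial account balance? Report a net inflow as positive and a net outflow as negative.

110.7

Goods balance = 455.3 - 841.5 = -386.2
Services balance = 365.7 - 73.3 = 292.4
Trade balance (goods + services) = -386.2 + 292.4 = -93.8
Net primary income = 27.4
Net secondary income = -48.2
Current account = -93.8 + 27.4 + (-48.2) = -114.6
Financial account = -(-114.6 + 19.6 + (-15.7)) = 110.7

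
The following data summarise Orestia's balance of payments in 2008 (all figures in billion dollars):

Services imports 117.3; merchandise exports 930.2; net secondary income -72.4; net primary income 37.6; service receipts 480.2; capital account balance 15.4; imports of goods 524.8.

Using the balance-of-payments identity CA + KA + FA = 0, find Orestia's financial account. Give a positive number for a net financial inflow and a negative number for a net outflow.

Goods balance = 930.2 - 524.8 = 405.4
Services balance = 480.2 - 117.3 = 362.9
Trade balance (goods + services) = 405.4 + 362.9 = 768.3
Net primary income = 37.6
Net secondary income = -72.4
Current account = 768.3 + 37.6 + (-72.4) = 733.5
Financial account = -(733.5 + 15.4) = -748.9

-748.9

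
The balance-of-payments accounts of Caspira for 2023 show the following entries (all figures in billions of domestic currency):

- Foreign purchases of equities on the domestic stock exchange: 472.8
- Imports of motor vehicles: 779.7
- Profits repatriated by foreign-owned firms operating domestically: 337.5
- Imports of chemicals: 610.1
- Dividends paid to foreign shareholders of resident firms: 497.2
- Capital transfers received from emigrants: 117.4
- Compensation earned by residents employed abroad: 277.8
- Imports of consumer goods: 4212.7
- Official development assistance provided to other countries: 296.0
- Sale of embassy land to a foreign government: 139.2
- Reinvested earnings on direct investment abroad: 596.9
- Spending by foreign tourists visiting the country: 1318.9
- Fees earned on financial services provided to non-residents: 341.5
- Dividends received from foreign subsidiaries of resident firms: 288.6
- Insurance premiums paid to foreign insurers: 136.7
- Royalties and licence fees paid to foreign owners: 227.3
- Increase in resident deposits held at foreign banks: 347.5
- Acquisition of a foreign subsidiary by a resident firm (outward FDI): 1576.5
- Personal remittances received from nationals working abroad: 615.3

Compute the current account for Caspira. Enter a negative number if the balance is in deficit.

Goods: -779.7 - 610.1 - 4212.7 = -5602.5
Services: -227.3 - 136.7 + 341.5 + 1318.9 = 1296.4
Primary income: 288.6 - 497.2 - 337.5 + 277.8 + 596.9 = 328.6
Secondary income: -296.0 + 615.3 = 319.3
Current account = (-5602.5) + 1296.4 + 328.6 + 319.3 = -3658.2
(Excluded from the current account — financial account: foreign purchases of equities on the domestic stock exchange 472.8, increase in resident deposits held at foreign banks 347.5, acquisition of a foreign subsidiary by a resident firm (outward FDI) 1576.5; capital account: capital transfers received from emigrants 117.4, sale of embassy land to a foreign government 139.2.)

-3658.2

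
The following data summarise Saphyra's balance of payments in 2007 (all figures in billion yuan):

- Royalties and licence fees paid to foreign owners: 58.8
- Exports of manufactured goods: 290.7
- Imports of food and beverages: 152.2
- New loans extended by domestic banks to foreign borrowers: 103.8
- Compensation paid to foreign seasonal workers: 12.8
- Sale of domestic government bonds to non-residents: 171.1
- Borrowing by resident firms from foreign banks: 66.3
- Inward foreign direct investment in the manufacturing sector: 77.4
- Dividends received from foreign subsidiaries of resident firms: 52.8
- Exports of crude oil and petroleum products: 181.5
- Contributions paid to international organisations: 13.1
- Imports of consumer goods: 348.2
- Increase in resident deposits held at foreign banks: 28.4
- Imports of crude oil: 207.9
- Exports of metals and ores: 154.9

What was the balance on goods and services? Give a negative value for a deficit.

-140.0

Goods: -207.9 + 290.7 - 152.2 + 181.5 + 154.9 - 348.2 = -81.2
Services: -58.8
Trade balance = -81.2 + (-58.8) = -140.0
(Excluded from the trade balance — financial account: new loans extended by domestic banks to foreign borrowers 103.8, sale of domestic government bonds to non-residents 171.1, borrowing by resident firms from foreign banks 66.3, inward foreign direct investment in the manufacturing sector 77.4, increase in resident deposits held at foreign banks 28.4; primary income: compensation paid to foreign seasonal workers 12.8, dividends received from foreign subsidiaries of resident firms 52.8; secondary income: contributions paid to international organisations 13.1.)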